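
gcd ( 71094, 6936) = 1734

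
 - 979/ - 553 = 979/553  =  1.77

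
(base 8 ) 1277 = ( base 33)LA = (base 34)kn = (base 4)22333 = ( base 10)703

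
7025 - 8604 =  - 1579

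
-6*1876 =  - 11256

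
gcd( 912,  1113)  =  3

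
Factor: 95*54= 2^1*3^3*5^1*19^1 = 5130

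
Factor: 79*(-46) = - 2^1 * 23^1*79^1=- 3634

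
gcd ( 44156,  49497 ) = 7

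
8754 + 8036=16790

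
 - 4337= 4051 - 8388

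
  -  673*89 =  - 59897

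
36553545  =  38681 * 945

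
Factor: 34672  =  2^4*11^1*197^1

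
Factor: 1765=5^1*353^1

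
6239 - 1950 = 4289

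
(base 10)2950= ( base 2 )101110000110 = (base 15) d1a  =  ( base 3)11001021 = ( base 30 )38a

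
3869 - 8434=  -  4565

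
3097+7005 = 10102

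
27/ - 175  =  -1+148/175  =  -0.15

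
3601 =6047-2446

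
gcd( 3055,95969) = 1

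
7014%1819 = 1557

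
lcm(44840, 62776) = 313880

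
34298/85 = 34298/85 = 403.51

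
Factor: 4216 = 2^3*17^1*31^1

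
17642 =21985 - 4343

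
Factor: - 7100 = -2^2*5^2*71^1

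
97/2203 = 97/2203 = 0.04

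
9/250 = 9/250=0.04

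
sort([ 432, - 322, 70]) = [-322, 70, 432]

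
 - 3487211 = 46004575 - 49491786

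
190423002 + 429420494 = 619843496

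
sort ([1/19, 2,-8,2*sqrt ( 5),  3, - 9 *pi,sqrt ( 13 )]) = [ - 9*pi,  -  8, 1/19,2, 3, sqrt( 13), 2*sqrt( 5)]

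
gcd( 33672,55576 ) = 8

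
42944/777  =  42944/777  =  55.27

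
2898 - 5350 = - 2452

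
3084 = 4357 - 1273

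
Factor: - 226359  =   - 3^2*7^1* 3593^1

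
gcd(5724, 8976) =12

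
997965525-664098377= 333867148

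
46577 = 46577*1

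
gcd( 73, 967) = 1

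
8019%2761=2497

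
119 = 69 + 50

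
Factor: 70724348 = 2^2*467^1*37861^1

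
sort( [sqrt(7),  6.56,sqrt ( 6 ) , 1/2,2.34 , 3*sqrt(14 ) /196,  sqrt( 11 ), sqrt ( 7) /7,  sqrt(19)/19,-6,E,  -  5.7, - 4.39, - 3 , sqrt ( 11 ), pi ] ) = [-6,-5.7,-4.39, -3,  3*sqrt(14 ) /196 , sqrt(19)/19, sqrt( 7 ) /7, 1/2,  2.34, sqrt( 6) , sqrt( 7),E , pi, sqrt( 11 ),sqrt(11), 6.56 ] 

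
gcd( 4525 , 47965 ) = 905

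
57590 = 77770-20180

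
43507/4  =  10876 + 3/4 = 10876.75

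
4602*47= 216294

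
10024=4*2506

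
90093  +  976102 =1066195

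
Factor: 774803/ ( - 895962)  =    -  2^( - 1) *3^ ( - 1) * 31^( - 1 ) * 4817^( - 1)* 774803^1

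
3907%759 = 112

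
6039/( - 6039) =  - 1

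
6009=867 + 5142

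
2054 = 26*79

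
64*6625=424000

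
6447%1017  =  345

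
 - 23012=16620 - 39632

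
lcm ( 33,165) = 165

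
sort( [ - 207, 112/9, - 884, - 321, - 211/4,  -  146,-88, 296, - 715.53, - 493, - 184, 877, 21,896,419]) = [ - 884, - 715.53, - 493, - 321, - 207, - 184, - 146,-88,-211/4,112/9,21,296,419, 877,896]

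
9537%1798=547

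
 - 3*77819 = - 233457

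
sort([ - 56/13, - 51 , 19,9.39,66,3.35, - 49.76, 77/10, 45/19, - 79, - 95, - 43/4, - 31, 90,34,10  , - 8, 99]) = [ - 95, - 79,  -  51, - 49.76, - 31,-43/4, - 8, - 56/13,45/19,3.35,77/10, 9.39,10,19,34,66,90,99 ] 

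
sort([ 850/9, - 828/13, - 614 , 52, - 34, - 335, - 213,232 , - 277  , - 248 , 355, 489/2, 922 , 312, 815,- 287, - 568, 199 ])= [ - 614, - 568, - 335, - 287, - 277, - 248, - 213,-828/13, - 34,52,850/9, 199,232, 489/2,312,355, 815,922] 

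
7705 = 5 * 1541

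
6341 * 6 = 38046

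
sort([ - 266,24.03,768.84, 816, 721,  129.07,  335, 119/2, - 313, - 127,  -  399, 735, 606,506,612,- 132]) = [ - 399, - 313 ,-266,-132, - 127,24.03,119/2, 129.07,335,506,606, 612,721,735,768.84, 816]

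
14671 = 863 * 17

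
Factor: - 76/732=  - 19/183=- 3^( - 1)*19^1*61^( - 1 )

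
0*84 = 0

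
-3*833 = -2499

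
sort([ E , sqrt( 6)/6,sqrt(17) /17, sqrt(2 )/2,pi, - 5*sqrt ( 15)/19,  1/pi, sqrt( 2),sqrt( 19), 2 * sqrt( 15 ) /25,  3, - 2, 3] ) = [ - 2 , -5*sqrt (15 )/19,  sqrt(17) /17,  2*sqrt(15)/25,1/pi,  sqrt( 6)/6 , sqrt( 2)/2, sqrt ( 2) , E,3, 3, pi, sqrt ( 19)]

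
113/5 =22  +  3/5 = 22.60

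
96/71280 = 2/1485=0.00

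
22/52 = 11/26 =0.42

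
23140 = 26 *890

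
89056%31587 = 25882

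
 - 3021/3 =-1007  =  -1007.00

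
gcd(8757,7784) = 973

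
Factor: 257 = 257^1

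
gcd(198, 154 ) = 22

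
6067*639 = 3876813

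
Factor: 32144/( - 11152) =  - 7^2* 17^( - 1) =- 49/17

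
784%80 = 64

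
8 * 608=4864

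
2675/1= 2675 = 2675.00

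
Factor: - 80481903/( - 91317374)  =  2^( - 1)*3^1*149^1 * 401^1*449^1*5519^( - 1)*8273^( -1)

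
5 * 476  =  2380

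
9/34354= 9/34354 = 0.00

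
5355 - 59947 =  -54592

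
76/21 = 3 + 13/21 = 3.62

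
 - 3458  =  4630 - 8088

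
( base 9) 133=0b1101111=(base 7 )216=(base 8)157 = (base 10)111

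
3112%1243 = 626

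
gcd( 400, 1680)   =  80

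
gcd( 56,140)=28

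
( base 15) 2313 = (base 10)7443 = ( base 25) bmi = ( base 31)7N3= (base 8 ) 16423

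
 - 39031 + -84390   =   - 123421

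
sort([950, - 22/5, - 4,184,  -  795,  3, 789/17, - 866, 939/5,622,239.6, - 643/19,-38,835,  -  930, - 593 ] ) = [ - 930, - 866, - 795 , - 593, - 38, - 643/19, - 22/5, - 4,  3, 789/17, 184, 939/5,239.6 , 622, 835, 950]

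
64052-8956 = 55096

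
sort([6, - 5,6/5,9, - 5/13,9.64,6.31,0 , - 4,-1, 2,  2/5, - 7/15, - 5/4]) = [ - 5, - 4,  -  5/4, - 1, - 7/15, - 5/13,0,  2/5,6/5,2 , 6,  6.31,9,9.64] 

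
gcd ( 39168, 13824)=2304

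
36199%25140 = 11059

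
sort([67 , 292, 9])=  [ 9,67,292 ]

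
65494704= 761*86064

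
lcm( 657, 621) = 45333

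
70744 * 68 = 4810592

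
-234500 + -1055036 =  - 1289536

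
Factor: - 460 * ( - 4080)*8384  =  2^12*3^1 * 5^2 * 17^1*23^1*131^1 = 15735091200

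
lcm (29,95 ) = 2755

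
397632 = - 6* ( - 66272)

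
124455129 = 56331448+68123681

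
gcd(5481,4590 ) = 27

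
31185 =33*945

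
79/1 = 79 = 79.00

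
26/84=13/42 = 0.31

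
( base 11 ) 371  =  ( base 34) CX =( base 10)441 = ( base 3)121100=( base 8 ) 671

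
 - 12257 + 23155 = 10898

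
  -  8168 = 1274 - 9442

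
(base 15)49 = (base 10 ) 69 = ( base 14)4D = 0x45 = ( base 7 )126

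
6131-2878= 3253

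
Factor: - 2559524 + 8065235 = 5505711 = 3^1*37^1*193^1*257^1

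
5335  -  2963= 2372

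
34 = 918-884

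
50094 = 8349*6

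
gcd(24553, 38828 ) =571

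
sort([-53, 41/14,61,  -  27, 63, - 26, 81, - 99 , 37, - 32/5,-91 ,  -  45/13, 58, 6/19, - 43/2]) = [ - 99, - 91 , - 53, - 27,-26, -43/2, - 32/5, - 45/13,6/19,  41/14,  37 , 58 , 61, 63,81]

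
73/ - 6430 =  - 73/6430 = - 0.01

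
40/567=40/567=0.07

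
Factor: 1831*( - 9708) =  - 17775348 = -2^2*3^1*809^1*1831^1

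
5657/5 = 1131 + 2/5 = 1131.40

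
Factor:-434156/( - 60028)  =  311/43 = 43^( -1 ) * 311^1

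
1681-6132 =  - 4451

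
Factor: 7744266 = 2^1*3^2*181^1*2377^1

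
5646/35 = 161 + 11/35 =161.31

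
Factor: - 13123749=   -  3^1*4374583^1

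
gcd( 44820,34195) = 5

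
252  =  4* 63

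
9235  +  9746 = 18981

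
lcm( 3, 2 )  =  6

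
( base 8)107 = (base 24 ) 2n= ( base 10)71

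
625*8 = 5000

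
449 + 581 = 1030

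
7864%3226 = 1412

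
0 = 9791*0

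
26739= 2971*9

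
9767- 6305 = 3462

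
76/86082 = 38/43041 = 0.00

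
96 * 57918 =5560128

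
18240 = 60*304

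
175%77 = 21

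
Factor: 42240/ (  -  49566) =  - 2^7*5^1*751^ ( - 1)=-640/751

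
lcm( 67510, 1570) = 67510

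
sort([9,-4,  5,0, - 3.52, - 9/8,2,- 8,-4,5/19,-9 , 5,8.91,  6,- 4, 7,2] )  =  [ -9, - 8,-4, - 4, - 4, - 3.52, -9/8, 0,  5/19,  2,2,  5,5,6,  7,  8.91, 9]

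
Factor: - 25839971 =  - 23^1*1123477^1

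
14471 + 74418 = 88889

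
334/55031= 334/55031 = 0.01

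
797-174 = 623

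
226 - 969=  - 743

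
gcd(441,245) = 49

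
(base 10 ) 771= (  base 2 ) 1100000011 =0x303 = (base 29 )qh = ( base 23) 1AC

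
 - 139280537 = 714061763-853342300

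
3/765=1/255 = 0.00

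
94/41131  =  94/41131 = 0.00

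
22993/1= 22993 = 22993.00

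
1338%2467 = 1338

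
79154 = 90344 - 11190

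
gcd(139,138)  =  1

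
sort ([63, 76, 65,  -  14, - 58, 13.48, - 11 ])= [ - 58 , - 14,-11 , 13.48, 63, 65, 76 ] 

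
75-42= 33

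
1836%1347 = 489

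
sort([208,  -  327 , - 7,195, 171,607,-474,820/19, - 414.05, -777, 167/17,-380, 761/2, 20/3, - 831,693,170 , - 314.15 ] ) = [ - 831,-777, - 474 , - 414.05, - 380, - 327, - 314.15,  -  7,20/3, 167/17, 820/19, 170, 171, 195, 208,761/2, 607 , 693] 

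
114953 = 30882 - -84071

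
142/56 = 71/28 = 2.54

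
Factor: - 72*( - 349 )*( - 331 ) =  - 8317368  =  - 2^3 * 3^2 * 331^1*349^1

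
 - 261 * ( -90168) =23533848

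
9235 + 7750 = 16985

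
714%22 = 10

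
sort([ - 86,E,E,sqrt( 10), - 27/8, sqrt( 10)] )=[  -  86, - 27/8,E,E,  sqrt(10),sqrt(10)] 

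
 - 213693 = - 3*71231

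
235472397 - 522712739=-287240342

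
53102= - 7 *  ( - 7586 )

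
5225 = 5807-582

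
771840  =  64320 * 12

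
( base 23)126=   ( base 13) 359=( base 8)1105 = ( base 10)581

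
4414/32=137+15/16 = 137.94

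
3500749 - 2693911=806838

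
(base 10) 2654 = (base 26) 3O2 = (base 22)5AE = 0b101001011110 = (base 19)76D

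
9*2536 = 22824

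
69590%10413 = 7112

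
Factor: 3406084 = 2^2*11^1  *  199^1*389^1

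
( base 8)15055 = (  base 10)6701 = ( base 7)25352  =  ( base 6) 51005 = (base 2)1101000101101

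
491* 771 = 378561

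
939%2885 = 939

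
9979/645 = 15 + 304/645 = 15.47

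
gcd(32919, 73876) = 1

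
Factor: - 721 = - 7^1*103^1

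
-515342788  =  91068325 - 606411113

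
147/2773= 147/2773 =0.05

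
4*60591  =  242364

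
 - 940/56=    - 17 + 3/14 =-16.79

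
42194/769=42194/769 = 54.87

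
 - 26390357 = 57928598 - 84318955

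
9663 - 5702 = 3961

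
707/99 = 707/99 = 7.14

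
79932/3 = 26644 = 26644.00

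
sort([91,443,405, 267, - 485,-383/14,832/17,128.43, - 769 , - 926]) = [ - 926, - 769, - 485,  -  383/14, 832/17, 91,128.43,267,405,443 ]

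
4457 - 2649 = 1808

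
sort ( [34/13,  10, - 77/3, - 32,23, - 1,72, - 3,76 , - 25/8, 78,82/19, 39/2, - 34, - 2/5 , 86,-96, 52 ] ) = [ - 96 , - 34,  -  32 , - 77/3,  -  25/8,  -  3, - 1, - 2/5,34/13,82/19,10,39/2, 23,52,72, 76, 78,86] 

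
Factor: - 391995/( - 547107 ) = 465/649 = 3^1*5^1*11^( - 1 )*31^1 * 59^( - 1)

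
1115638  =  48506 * 23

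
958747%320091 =318565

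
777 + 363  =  1140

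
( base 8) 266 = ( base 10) 182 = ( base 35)57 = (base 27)6k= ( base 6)502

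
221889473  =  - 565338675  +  787228148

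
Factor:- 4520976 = - 2^4*3^1*97^1*971^1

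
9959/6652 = 9959/6652= 1.50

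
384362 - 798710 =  - 414348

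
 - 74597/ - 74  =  1008 + 5/74=1008.07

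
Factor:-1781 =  -13^1*137^1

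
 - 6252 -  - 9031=2779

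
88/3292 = 22/823 = 0.03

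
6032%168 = 152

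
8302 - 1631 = 6671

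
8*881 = 7048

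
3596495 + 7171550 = 10768045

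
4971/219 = 22 + 51/73= 22.70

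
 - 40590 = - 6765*6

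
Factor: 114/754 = 57/377= 3^1 * 13^ ( - 1 )*19^1* 29^ ( - 1) 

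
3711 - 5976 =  - 2265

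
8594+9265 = 17859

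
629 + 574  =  1203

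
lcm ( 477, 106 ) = 954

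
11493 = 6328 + 5165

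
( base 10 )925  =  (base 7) 2461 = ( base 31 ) tq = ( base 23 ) 1H5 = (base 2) 1110011101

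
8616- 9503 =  - 887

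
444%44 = 4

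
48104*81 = 3896424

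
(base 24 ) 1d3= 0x37B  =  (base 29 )11l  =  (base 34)q7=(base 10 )891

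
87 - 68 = 19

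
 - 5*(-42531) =212655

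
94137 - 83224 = 10913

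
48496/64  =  757 + 3/4 =757.75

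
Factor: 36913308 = 2^2*3^1*3076109^1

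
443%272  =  171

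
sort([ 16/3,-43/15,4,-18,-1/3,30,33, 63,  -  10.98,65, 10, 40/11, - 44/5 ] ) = [- 18,-10.98, - 44/5 ,-43/15,-1/3, 40/11, 4,  16/3 , 10, 30,33,63, 65] 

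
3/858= 1/286 = 0.00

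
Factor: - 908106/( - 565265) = 2^1  *  3^1* 5^( - 1 )*17^1*29^1*131^( - 1)*307^1*863^ ( - 1)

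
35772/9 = 11924/3 = 3974.67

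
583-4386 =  - 3803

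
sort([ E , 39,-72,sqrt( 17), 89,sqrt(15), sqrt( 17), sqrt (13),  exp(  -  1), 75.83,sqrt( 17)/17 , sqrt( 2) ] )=[ - 72, sqrt (17)/17,exp(-1), sqrt (2 ), E,sqrt( 13), sqrt( 15), sqrt ( 17 ) , sqrt( 17 ), 39, 75.83, 89 ] 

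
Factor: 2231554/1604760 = 1115777/802380 = 2^( - 2 )* 3^(  -  1)*5^( - 1 )*13^1*43^(-1)*311^( - 1 )*85829^1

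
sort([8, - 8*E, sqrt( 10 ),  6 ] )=[- 8*E,sqrt( 10 ), 6, 8 ] 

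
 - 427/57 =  - 8 +29/57 = - 7.49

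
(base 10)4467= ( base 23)8a5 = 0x1173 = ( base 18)DE3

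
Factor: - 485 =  - 5^1 * 97^1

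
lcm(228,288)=5472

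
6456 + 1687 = 8143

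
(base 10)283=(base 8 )433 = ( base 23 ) c7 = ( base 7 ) 553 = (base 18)FD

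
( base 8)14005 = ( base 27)8bk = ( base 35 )50o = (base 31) 6CB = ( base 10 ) 6149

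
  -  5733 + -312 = -6045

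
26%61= 26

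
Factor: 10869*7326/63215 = 79626294/63215=2^1*3^3 * 5^( - 1)*11^1*37^1 * 47^( - 1 )*269^( - 1)*3623^1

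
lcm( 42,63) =126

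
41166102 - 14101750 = 27064352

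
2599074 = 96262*27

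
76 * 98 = 7448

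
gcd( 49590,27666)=522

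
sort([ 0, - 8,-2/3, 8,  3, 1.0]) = [ - 8,-2/3 , 0, 1.0,3 , 8]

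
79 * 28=2212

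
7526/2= 3763=3763.00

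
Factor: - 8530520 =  - 2^3*5^1* 213263^1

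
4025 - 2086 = 1939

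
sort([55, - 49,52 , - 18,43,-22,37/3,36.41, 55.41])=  [ - 49,-22, - 18, 37/3,36.41,43, 52,55,55.41]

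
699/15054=233/5018 = 0.05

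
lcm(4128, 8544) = 367392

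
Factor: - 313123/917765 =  - 5^( - 1 )*17^1*113^1*163^1* 173^(  -  1)*1061^( - 1)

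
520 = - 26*( - 20)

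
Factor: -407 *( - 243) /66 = 2997/2 =2^(- 1)*3^4 *37^1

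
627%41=12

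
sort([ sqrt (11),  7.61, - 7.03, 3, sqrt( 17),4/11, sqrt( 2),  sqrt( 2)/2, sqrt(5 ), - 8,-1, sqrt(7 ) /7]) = [ - 8,  -  7.03 , - 1,4/11, sqrt( 7 )/7, sqrt(2 )/2, sqrt(2 ) , sqrt( 5 ), 3,sqrt( 11 ),sqrt ( 17), 7.61]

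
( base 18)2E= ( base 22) 26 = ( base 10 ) 50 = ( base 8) 62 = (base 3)1212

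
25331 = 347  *73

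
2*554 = 1108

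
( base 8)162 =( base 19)60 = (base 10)114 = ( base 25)4E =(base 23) 4M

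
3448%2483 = 965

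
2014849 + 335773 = 2350622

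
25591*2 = 51182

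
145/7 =20 + 5/7=20.71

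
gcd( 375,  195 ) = 15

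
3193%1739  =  1454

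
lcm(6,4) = 12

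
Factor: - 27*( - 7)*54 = 2^1*3^6 * 7^1 = 10206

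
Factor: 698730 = 2^1 * 3^1*5^1*23291^1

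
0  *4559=0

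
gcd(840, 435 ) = 15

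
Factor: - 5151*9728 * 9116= -2^11*3^1 * 17^1*19^1*  43^1*53^1*101^1 = - 456792987648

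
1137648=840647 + 297001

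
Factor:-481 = - 13^1*37^1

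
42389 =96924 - 54535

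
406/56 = 7 + 1/4  =  7.25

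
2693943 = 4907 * 549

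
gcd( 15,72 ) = 3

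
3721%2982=739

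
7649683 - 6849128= 800555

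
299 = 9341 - 9042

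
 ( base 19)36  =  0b111111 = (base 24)2F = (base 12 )53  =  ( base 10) 63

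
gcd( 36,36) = 36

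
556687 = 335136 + 221551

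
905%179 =10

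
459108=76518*6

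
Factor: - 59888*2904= - 173914752= -2^7*3^1*11^2*19^1*197^1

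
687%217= 36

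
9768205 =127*76915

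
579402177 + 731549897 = 1310952074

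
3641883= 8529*427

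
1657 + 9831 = 11488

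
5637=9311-3674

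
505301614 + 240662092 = 745963706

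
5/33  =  5/33 = 0.15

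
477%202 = 73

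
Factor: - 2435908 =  - 2^2*608977^1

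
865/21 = 41 + 4/21 =41.19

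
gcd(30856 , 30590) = 266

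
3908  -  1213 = 2695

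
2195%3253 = 2195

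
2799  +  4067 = 6866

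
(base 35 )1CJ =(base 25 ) 2ge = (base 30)1pe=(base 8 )3200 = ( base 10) 1664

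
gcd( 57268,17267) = 1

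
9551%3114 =209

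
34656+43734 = 78390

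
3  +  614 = 617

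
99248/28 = 3544 + 4/7 = 3544.57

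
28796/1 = 28796= 28796.00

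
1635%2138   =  1635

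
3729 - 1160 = 2569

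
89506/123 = 89506/123=727.69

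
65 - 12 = 53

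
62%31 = 0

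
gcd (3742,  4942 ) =2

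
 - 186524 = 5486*( - 34) 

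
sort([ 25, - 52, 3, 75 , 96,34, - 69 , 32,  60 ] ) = [-69, - 52,  3,25, 32,  34 , 60,  75,  96] 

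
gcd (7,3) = 1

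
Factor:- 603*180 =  - 2^2*3^4*5^1*67^1 =-  108540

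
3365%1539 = 287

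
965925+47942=1013867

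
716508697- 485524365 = 230984332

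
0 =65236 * 0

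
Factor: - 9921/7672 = -2^( - 3)*3^1*7^( - 1 )*137^( - 1)*3307^1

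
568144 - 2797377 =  -2229233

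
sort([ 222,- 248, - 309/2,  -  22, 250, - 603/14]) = [- 248, - 309/2, - 603/14, - 22,222, 250 ] 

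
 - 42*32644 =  - 1371048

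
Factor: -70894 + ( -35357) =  - 3^1 * 107^1*331^1 = -106251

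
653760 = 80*8172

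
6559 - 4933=1626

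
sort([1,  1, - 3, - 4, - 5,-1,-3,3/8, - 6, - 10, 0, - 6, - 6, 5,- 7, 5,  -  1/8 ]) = [ - 10 , - 7, - 6, - 6, - 6, - 5, - 4 , - 3,- 3,-1,  -  1/8,0 , 3/8 , 1,1, 5,  5]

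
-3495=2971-6466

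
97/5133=97/5133  =  0.02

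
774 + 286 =1060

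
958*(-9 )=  - 8622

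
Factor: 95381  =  11^1*13^1*23^1*29^1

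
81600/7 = 11657 + 1/7 = 11657.14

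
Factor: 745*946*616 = 2^4*5^1*7^1*11^2*43^1*149^1 = 434138320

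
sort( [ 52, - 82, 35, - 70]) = [ - 82,-70, 35,52 ] 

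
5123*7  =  35861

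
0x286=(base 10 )646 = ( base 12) 45a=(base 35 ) IG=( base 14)342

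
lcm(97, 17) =1649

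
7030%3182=666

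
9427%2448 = 2083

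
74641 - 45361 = 29280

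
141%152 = 141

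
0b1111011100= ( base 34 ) t2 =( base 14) 508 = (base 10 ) 988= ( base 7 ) 2611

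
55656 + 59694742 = 59750398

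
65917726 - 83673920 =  - 17756194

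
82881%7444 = 997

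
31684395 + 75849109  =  107533504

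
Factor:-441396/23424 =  - 603/32 = - 2^( - 5 )*3^2*67^1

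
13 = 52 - 39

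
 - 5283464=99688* ( - 53 )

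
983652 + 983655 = 1967307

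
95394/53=1799 + 47/53 = 1799.89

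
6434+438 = 6872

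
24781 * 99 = 2453319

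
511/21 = 24 + 1/3 = 24.33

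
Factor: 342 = 2^1*3^2 * 19^1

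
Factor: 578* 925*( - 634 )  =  - 338968100 = - 2^2*5^2*17^2* 37^1*317^1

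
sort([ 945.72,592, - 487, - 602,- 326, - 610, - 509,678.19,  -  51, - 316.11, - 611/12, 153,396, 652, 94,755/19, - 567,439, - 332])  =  [ - 610, - 602, - 567, - 509, - 487,-332, - 326, - 316.11 , - 51,- 611/12,755/19,  94, 153  ,  396,439 , 592,652 , 678.19,  945.72 ]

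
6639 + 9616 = 16255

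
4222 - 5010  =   - 788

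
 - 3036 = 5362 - 8398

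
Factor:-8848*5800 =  - 2^7 * 5^2*7^1*29^1*79^1 = - 51318400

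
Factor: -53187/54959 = -3^1*17729^1*54959^( - 1) 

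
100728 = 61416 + 39312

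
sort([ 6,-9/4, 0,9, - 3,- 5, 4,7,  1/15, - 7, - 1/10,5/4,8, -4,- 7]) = [ -7,  -  7, - 5,-4, - 3, - 9/4,- 1/10,0,1/15,5/4,4,6,7, 8,9] 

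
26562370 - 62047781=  - 35485411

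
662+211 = 873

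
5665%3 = 1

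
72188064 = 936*77124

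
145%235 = 145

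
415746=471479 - 55733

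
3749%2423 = 1326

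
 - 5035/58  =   - 5035/58 = - 86.81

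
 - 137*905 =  - 123985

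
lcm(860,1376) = 6880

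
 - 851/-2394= 851/2394= 0.36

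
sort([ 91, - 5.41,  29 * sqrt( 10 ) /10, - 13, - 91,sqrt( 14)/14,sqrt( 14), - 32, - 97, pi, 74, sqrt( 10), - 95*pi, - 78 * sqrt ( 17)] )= [ - 78*sqrt( 17 ),  -  95*pi, - 97, - 91, - 32, - 13, - 5.41,sqrt ( 14) /14, pi, sqrt( 10 ), sqrt ( 14), 29*sqrt (10) /10,  74, 91 ] 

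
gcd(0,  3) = 3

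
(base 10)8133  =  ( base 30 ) 913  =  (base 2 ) 1111111000101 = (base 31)8EB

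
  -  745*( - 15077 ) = 11232365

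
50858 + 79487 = 130345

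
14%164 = 14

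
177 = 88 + 89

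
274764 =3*91588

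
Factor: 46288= 2^4*11^1 * 263^1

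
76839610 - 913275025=-836435415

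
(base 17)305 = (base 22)1HE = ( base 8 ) 1550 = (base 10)872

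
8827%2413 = 1588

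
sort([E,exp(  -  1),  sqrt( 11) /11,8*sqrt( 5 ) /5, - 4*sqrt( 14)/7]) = [ - 4*sqrt(14)/7 , sqrt(11) /11,exp( - 1),E,8 * sqrt(5)/5 ] 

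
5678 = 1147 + 4531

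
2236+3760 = 5996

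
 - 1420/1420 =-1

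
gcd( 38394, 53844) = 6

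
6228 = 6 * 1038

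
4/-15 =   -  4/15  =  - 0.27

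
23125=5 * 4625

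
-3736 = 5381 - 9117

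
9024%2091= 660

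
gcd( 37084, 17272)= 508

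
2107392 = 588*3584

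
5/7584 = 5/7584= 0.00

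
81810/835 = 16362/167 = 97.98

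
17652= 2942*6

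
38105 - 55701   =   - 17596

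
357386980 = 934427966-577040986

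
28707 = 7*4101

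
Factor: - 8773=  - 31^1*283^1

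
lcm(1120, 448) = 2240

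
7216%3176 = 864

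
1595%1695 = 1595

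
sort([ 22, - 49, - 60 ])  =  [ - 60, -49,22] 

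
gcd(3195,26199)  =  639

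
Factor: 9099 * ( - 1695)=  - 3^4*5^1*113^1*337^1 = - 15422805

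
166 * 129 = 21414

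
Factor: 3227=7^1*461^1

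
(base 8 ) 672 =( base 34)d0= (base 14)238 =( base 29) F7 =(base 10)442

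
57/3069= 19/1023 = 0.02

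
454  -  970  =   - 516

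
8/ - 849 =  - 8/849 = - 0.01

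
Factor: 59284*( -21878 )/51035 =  - 1297015352/51035 =- 2^3*5^( - 1)*59^(-1)*173^ ( - 1)*10939^1*14821^1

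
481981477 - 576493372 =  - 94511895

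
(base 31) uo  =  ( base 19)2c4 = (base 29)13q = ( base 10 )954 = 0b1110111010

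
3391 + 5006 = 8397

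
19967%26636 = 19967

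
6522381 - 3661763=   2860618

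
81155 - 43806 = 37349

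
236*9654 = 2278344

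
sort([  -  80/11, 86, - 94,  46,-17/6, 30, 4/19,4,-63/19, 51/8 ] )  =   [-94,-80/11, - 63/19, - 17/6, 4/19, 4, 51/8,30, 46,86 ]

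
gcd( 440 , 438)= 2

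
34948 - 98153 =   -  63205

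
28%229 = 28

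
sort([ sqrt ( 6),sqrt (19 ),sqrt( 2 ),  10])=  [sqrt ( 2),sqrt( 6),sqrt(19), 10] 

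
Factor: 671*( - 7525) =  - 5^2*7^1*11^1*43^1*61^1 = - 5049275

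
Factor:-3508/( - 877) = 4 = 2^2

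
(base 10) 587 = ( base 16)24B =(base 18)1eb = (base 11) 494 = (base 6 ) 2415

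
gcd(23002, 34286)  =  434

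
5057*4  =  20228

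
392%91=28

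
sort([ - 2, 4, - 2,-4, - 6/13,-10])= [ - 10,-4, - 2,-2, - 6/13,  4] 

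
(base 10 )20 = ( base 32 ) k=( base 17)13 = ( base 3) 202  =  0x14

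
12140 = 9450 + 2690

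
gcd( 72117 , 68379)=3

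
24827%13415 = 11412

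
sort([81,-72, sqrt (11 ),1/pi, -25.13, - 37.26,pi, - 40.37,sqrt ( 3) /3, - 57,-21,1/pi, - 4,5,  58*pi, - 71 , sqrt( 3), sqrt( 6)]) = [-72,-71, -57,-40.37, - 37.26,-25.13, - 21, - 4, 1/pi,  1/pi, sqrt(3)/3,sqrt(3), sqrt( 6),pi, sqrt( 11 ),5,81, 58  *pi] 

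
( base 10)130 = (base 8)202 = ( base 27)4m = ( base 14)94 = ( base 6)334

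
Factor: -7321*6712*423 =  - 2^3*3^2*47^1*839^1*7321^1 = - 20785607496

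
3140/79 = 3140/79 = 39.75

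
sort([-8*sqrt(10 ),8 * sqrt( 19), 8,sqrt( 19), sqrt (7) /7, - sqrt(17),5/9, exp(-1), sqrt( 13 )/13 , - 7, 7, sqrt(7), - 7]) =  [ - 8*sqrt(10 ) , - 7 , - 7, - sqrt( 17 ),sqrt ( 13)/13, exp( - 1),sqrt( 7 )/7, 5/9,sqrt( 7 ), sqrt( 19),7, 8,8* sqrt( 19)]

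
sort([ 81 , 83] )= [ 81,  83]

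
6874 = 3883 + 2991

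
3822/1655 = 2 + 512/1655=2.31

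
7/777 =1/111 = 0.01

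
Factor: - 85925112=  -2^3*3^1*7^1*13^1*39343^1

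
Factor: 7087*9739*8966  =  2^1*19^1* 373^1*4483^1 * 9739^1 = 618835947038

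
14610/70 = 208 + 5/7 = 208.71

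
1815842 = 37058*49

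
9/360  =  1/40 = 0.03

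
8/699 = 8/699 = 0.01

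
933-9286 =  - 8353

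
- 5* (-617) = 3085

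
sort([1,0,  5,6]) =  [ 0, 1,5,6 ] 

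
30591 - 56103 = -25512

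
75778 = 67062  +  8716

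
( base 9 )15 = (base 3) 112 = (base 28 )e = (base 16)e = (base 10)14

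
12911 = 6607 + 6304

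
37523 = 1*37523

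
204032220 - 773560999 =-569528779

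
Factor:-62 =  - 2^1 * 31^1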